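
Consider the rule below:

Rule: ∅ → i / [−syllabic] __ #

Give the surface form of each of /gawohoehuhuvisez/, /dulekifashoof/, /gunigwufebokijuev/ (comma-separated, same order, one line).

gawohoehuhuvisezi, dulekifashoofi, gunigwufebokijuevi

/gawohoehuhuvisez/: the form ends in the consonant /z/, so [i] is inserted word-finally. → [gawohoehuhuvisezi].
/dulekifashoof/: the form ends in the consonant /f/, so [i] is inserted word-finally. → [dulekifashoofi].
/gunigwufebokijuev/: the form ends in the consonant /v/, so [i] is inserted word-finally. → [gunigwufebokijuevi].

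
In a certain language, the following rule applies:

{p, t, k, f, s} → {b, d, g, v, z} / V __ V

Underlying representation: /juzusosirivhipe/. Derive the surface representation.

/s/ is a voiceless obstruent between vowels /u/ and /o/, so it voices to [z].
/s/ is a voiceless obstruent between vowels /o/ and /i/, so it voices to [z].
/p/ is a voiceless obstruent between vowels /i/ and /e/, so it voices to [b].
Surface form: [juzuzozirivhibe].

juzuzozirivhibe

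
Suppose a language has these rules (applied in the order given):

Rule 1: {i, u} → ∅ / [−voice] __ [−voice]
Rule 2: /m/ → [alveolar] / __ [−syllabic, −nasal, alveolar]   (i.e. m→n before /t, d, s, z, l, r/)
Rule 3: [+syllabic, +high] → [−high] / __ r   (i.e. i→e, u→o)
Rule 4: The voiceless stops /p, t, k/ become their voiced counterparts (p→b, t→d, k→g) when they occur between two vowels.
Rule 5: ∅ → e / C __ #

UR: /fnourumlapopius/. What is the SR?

Rule 1 (high vowel syncope): no segment meets the environment; /fnourumlapopius/ is unchanged.
Rule 2 (nasal place assimilation): /m/ precedes the alveolar consonant /l/, so it assimilates in place to [n]. /fnourumlapopius/ → fnourunlapopius.
Rule 3 (pre-rhotic lowering): /u/ is a high vowel immediately before /r/, so it lowers to [o]. /fnourunlapopius/ → fnoorunlapopius.
Rule 4 (intervocalic voicing): /p/ is a voiceless stop between vowels /a/ and /o/, so it voices to [b]. /p/ is a voiceless stop between vowels /o/ and /i/, so it voices to [b]. /fnoorunlapopius/ → fnoorunlabobius.
Rule 5 (final e-epenthesis): the form ends in the consonant /s/, so [e] is inserted word-finally. /fnoorunlabobius/ → fnoorunlabobiuse.

fnoorunlabobiuse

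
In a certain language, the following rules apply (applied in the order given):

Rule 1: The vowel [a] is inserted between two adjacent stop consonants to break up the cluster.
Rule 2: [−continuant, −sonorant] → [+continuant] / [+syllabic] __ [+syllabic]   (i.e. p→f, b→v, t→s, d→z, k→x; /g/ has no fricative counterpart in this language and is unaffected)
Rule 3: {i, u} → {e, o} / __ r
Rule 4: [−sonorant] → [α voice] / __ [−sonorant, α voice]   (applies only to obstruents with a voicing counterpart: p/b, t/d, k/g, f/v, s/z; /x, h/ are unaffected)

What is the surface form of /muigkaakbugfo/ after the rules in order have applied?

muigaxaaxavukfo

Rule 1 (stop-cluster a-epenthesis): /g/ and /k/ form a stop–stop cluster, so [a] is inserted between them. /k/ and /b/ form a stop–stop cluster, so [a] is inserted between them. /muigkaakbugfo/ → muigakaakabugfo.
Rule 2 (intervocalic spirantization): /k/ is a stop between vowels /a/ and /a/, so it spirantizes to the fricative [x]. /k/ is a stop between vowels /a/ and /a/, so it spirantizes to the fricative [x]. /b/ is a stop between vowels /a/ and /u/, so it spirantizes to the fricative [v]. /muigakaakabugfo/ → muigaxaaxavugfo.
Rule 3 (pre-rhotic lowering): no segment meets the environment; /muigaxaaxavugfo/ is unchanged.
Rule 4 (regressive voicing assimilation): /g/ precedes the voiceless obstruent /f/, so it devoices to [k] by assimilation. /muigaxaaxavugfo/ → muigaxaaxavukfo.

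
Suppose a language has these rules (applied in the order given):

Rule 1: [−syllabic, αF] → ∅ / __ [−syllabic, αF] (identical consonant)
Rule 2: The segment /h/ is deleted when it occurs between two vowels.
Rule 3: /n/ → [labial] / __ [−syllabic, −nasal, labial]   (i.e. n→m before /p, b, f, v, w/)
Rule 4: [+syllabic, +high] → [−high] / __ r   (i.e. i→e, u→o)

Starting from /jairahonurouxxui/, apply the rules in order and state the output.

Rule 1 (degemination): /xx/ is a geminate; the first /x/ deletes. /jairahonurouxxui/ → jairahonurouxui.
Rule 2 (intervocalic h-deletion): /h/ occurs between vowels /a/ and /o/, so it deletes. /jairahonurouxui/ → jairaonurouxui.
Rule 3 (nasal place assimilation): no segment meets the environment; /jairaonurouxui/ is unchanged.
Rule 4 (pre-rhotic lowering): /i/ is a high vowel immediately before /r/, so it lowers to [e]. /u/ is a high vowel immediately before /r/, so it lowers to [o]. /jairaonurouxui/ → jaeraonorouxui.

jaeraonorouxui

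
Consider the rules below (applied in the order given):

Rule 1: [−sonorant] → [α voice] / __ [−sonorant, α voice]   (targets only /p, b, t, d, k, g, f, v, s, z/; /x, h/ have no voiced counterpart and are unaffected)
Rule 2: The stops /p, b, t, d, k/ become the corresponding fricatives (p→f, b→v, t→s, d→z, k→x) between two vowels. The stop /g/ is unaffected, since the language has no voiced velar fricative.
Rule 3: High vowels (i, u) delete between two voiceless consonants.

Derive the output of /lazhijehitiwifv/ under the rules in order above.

lashijehsiwivv

Rule 1 (regressive voicing assimilation): /z/ precedes the voiceless obstruent /h/, so it devoices to [s] by assimilation. /f/ precedes the voiced obstruent /v/, so it voices to [v] by assimilation. /lazhijehitiwifv/ → lashijehitiwivv.
Rule 2 (intervocalic spirantization): /t/ is a stop between vowels /i/ and /i/, so it spirantizes to the fricative [s]. /lashijehitiwivv/ → lashijehisiwivv.
Rule 3 (high vowel syncope): /i/ is a high vowel flanked by voiceless consonants /h/ and /s/, so it deletes. /lashijehisiwivv/ → lashijehsiwivv.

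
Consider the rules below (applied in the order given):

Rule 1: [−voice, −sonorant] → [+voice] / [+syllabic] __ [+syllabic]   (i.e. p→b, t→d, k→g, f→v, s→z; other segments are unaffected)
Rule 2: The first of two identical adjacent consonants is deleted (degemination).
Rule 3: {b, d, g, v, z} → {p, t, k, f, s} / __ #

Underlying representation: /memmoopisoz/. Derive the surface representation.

memoobizos

Rule 1 (intervocalic voicing): /p/ is a voiceless obstruent between vowels /o/ and /i/, so it voices to [b]. /s/ is a voiceless obstruent between vowels /i/ and /o/, so it voices to [z]. /memmoopisoz/ → memmoobizoz.
Rule 2 (degemination): /mm/ is a geminate; the first /m/ deletes. /memmoobizoz/ → memoobizoz.
Rule 3 (final devoicing): /z/ is a voiced obstruent in word-final position, so it devoices to [s]. /memoobizoz/ → memoobizos.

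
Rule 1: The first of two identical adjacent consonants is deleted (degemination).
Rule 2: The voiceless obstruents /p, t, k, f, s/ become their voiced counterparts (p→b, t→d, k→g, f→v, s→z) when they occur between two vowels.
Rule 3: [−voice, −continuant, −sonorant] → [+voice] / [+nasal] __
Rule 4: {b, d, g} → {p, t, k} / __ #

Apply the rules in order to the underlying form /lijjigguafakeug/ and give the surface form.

lijiguavageuk

Rule 1 (degemination): /jj/ is a geminate; the first /j/ deletes. /gg/ is a geminate; the first /g/ deletes. /lijjigguafakeug/ → lijiguafakeug.
Rule 2 (intervocalic voicing): /f/ is a voiceless obstruent between vowels /a/ and /a/, so it voices to [v]. /k/ is a voiceless obstruent between vowels /a/ and /e/, so it voices to [g]. /lijiguafakeug/ → lijiguavageug.
Rule 3 (post-nasal voicing): no segment meets the environment; /lijiguavageug/ is unchanged.
Rule 4 (final devoicing): /g/ is a voiced stop in word-final position, so it devoices to [k]. /lijiguavageug/ → lijiguavageuk.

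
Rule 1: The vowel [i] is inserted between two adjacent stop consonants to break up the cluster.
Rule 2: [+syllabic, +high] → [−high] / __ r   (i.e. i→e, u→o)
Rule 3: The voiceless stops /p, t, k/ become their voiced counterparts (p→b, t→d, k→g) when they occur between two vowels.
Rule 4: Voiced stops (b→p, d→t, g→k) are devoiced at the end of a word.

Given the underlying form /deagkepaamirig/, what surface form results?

Rule 1 (stop-cluster i-epenthesis): /g/ and /k/ form a stop–stop cluster, so [i] is inserted between them. /deagkepaamirig/ → deagikepaamirig.
Rule 2 (pre-rhotic lowering): /i/ is a high vowel immediately before /r/, so it lowers to [e]. /deagikepaamirig/ → deagikepaamerig.
Rule 3 (intervocalic voicing): /k/ is a voiceless stop between vowels /i/ and /e/, so it voices to [g]. /p/ is a voiceless stop between vowels /e/ and /a/, so it voices to [b]. /deagikepaamerig/ → deagigebaamerig.
Rule 4 (final devoicing): /g/ is a voiced stop in word-final position, so it devoices to [k]. /deagigebaamerig/ → deagigebaamerik.

deagigebaamerik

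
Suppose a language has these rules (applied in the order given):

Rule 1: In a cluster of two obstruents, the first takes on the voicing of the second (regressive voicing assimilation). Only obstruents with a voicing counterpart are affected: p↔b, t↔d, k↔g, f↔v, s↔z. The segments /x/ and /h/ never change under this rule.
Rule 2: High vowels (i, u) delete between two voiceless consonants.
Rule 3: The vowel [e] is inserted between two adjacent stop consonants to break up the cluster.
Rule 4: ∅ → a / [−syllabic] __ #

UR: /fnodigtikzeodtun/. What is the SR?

fnodiketigzeotetuna

Rule 1 (regressive voicing assimilation): /g/ precedes the voiceless obstruent /t/, so it devoices to [k] by assimilation. /k/ precedes the voiced obstruent /z/, so it voices to [g] by assimilation. /d/ precedes the voiceless obstruent /t/, so it devoices to [t] by assimilation. /fnodigtikzeodtun/ → fnodiktigzeottun.
Rule 2 (high vowel syncope): no segment meets the environment; /fnodiktigzeottun/ is unchanged.
Rule 3 (stop-cluster e-epenthesis): /k/ and /t/ form a stop–stop cluster, so [e] is inserted between them. /t/ and /t/ form a stop–stop cluster, so [e] is inserted between them. /fnodiktigzeottun/ → fnodiketigzeotetun.
Rule 4 (final a-epenthesis): the form ends in the consonant /n/, so [a] is inserted word-finally. /fnodiketigzeotetun/ → fnodiketigzeotetuna.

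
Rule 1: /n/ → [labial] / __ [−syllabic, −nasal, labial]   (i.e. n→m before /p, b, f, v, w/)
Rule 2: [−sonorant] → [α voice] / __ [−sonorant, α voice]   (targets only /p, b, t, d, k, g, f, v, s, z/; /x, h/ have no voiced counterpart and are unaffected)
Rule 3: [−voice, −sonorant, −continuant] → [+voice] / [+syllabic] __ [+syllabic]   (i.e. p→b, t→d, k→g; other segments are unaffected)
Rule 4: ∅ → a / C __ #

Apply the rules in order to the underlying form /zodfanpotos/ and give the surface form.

Rule 1 (nasal place assimilation): /n/ precedes the labial consonant /p/, so it assimilates in place to [m]. /zodfanpotos/ → zodfampotos.
Rule 2 (regressive voicing assimilation): /d/ precedes the voiceless obstruent /f/, so it devoices to [t] by assimilation. /zodfampotos/ → zotfampotos.
Rule 3 (intervocalic voicing): /t/ is a voiceless stop between vowels /o/ and /o/, so it voices to [d]. /zotfampotos/ → zotfampodos.
Rule 4 (final a-epenthesis): the form ends in the consonant /s/, so [a] is inserted word-finally. /zotfampodos/ → zotfampodosa.

zotfampodosa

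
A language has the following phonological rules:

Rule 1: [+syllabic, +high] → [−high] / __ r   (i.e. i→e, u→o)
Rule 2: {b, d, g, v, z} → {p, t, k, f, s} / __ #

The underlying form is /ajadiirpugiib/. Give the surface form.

ajadierpugiip

Rule 1 (pre-rhotic lowering): /i/ is a high vowel immediately before /r/, so it lowers to [e]. /ajadiirpugiib/ → ajadierpugiib.
Rule 2 (final devoicing): /b/ is a voiced obstruent in word-final position, so it devoices to [p]. /ajadierpugiib/ → ajadierpugiip.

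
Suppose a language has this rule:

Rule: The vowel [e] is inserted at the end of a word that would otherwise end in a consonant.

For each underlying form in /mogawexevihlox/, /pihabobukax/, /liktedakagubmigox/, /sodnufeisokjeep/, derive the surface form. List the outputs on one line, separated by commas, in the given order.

mogawexevihloxe, pihabobukaxe, liktedakagubmigoxe, sodnufeisokjeepe

/mogawexevihlox/: the form ends in the consonant /x/, so [e] is inserted word-finally. → [mogawexevihloxe].
/pihabobukax/: the form ends in the consonant /x/, so [e] is inserted word-finally. → [pihabobukaxe].
/liktedakagubmigox/: the form ends in the consonant /x/, so [e] is inserted word-finally. → [liktedakagubmigoxe].
/sodnufeisokjeep/: the form ends in the consonant /p/, so [e] is inserted word-finally. → [sodnufeisokjeepe].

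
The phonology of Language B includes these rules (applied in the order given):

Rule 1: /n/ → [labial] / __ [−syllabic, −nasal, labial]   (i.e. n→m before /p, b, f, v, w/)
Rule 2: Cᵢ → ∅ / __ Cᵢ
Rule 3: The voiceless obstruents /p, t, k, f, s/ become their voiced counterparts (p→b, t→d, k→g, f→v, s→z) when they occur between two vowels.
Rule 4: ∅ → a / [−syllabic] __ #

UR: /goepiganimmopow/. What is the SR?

Rule 1 (nasal place assimilation): no segment meets the environment; /goepiganimmopow/ is unchanged.
Rule 2 (degemination): /mm/ is a geminate; the first /m/ deletes. /goepiganimmopow/ → goepiganimopow.
Rule 3 (intervocalic voicing): /p/ is a voiceless obstruent between vowels /e/ and /i/, so it voices to [b]. /p/ is a voiceless obstruent between vowels /o/ and /o/, so it voices to [b]. /goepiganimopow/ → goebiganimobow.
Rule 4 (final a-epenthesis): the form ends in the consonant /w/, so [a] is inserted word-finally. /goebiganimobow/ → goebiganimobowa.

goebiganimobowa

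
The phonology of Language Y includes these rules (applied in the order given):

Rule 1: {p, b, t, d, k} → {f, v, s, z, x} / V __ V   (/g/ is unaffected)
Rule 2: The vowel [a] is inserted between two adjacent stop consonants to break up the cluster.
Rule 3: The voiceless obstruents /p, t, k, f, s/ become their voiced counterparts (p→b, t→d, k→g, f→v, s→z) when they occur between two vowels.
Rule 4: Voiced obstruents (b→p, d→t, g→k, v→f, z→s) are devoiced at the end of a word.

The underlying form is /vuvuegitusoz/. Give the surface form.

vuvuegizuzos

Rule 1 (intervocalic spirantization): /t/ is a stop between vowels /i/ and /u/, so it spirantizes to the fricative [s]. /vuvuegitusoz/ → vuvuegisusoz.
Rule 2 (stop-cluster a-epenthesis): no segment meets the environment; /vuvuegisusoz/ is unchanged.
Rule 3 (intervocalic voicing): /s/ is a voiceless obstruent between vowels /i/ and /u/, so it voices to [z]. /s/ is a voiceless obstruent between vowels /u/ and /o/, so it voices to [z]. /vuvuegisusoz/ → vuvuegizuzoz.
Rule 4 (final devoicing): /z/ is a voiced obstruent in word-final position, so it devoices to [s]. /vuvuegizuzoz/ → vuvuegizuzos.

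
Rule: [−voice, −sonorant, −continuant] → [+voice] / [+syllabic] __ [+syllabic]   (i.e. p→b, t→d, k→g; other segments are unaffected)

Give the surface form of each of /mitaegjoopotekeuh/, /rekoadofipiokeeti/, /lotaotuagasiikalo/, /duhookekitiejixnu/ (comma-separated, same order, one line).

midaegjoobodegeuh, regoadofibiogeedi, lodaoduagasiigalo, duhoogegidiejixnu

/mitaegjoopotekeuh/: /t/ is a voiceless stop between vowels /i/ and /a/, so it voices to [d]. /p/ is a voiceless stop between vowels /o/ and /o/, so it voices to [b]. /t/ is a voiceless stop between vowels /o/ and /e/, so it voices to [d]. /k/ is a voiceless stop between vowels /e/ and /e/, so it voices to [g]. → [midaegjoobodegeuh].
/rekoadofipiokeeti/: /k/ is a voiceless stop between vowels /e/ and /o/, so it voices to [g]. /p/ is a voiceless stop between vowels /i/ and /i/, so it voices to [b]. /k/ is a voiceless stop between vowels /o/ and /e/, so it voices to [g]. /t/ is a voiceless stop between vowels /e/ and /i/, so it voices to [d]. → [regoadofibiogeedi].
/lotaotuagasiikalo/: /t/ is a voiceless stop between vowels /o/ and /a/, so it voices to [d]. /t/ is a voiceless stop between vowels /o/ and /u/, so it voices to [d]. /k/ is a voiceless stop between vowels /i/ and /a/, so it voices to [g]. → [lodaoduagasiigalo].
/duhookekitiejixnu/: /k/ is a voiceless stop between vowels /o/ and /e/, so it voices to [g]. /k/ is a voiceless stop between vowels /e/ and /i/, so it voices to [g]. /t/ is a voiceless stop between vowels /i/ and /i/, so it voices to [d]. → [duhoogegidiejixnu].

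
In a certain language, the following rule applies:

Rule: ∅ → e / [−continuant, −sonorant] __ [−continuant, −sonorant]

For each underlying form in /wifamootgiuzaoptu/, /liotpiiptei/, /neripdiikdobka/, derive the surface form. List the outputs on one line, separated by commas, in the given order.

wifamootegiuzaopetu, liotepiipetei, neripediikedobeka

/wifamootgiuzaoptu/: /t/ and /g/ form a stop–stop cluster, so [e] is inserted between them. /p/ and /t/ form a stop–stop cluster, so [e] is inserted between them. → [wifamootegiuzaopetu].
/liotpiiptei/: /t/ and /p/ form a stop–stop cluster, so [e] is inserted between them. /p/ and /t/ form a stop–stop cluster, so [e] is inserted between them. → [liotepiipetei].
/neripdiikdobka/: /p/ and /d/ form a stop–stop cluster, so [e] is inserted between them. /k/ and /d/ form a stop–stop cluster, so [e] is inserted between them. /b/ and /k/ form a stop–stop cluster, so [e] is inserted between them. → [neripediikedobeka].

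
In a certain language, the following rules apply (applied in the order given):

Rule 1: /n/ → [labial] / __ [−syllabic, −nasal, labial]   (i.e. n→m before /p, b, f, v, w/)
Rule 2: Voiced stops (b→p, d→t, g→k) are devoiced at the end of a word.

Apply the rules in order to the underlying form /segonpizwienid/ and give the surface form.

Rule 1 (nasal place assimilation): /n/ precedes the labial consonant /p/, so it assimilates in place to [m]. /segonpizwienid/ → segompizwienid.
Rule 2 (final devoicing): /d/ is a voiced stop in word-final position, so it devoices to [t]. /segompizwienid/ → segompizwienit.

segompizwienit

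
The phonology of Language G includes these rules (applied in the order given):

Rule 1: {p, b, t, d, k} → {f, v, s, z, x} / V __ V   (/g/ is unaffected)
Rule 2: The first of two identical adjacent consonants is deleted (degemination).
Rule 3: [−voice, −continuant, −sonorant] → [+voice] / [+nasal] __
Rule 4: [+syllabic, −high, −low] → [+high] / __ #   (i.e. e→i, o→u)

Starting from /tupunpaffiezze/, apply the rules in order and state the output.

Rule 1 (intervocalic spirantization): /p/ is a stop between vowels /u/ and /u/, so it spirantizes to the fricative [f]. /tupunpaffiezze/ → tufunpaffiezze.
Rule 2 (degemination): /ff/ is a geminate; the first /f/ deletes. /zz/ is a geminate; the first /z/ deletes. /tufunpaffiezze/ → tufunpafieze.
Rule 3 (post-nasal voicing): /p/ is a voiceless stop immediately after the nasal /n/, so it voices to [b]. /tufunpafieze/ → tufunbafieze.
Rule 4 (final vowel raising): /e/ is a mid vowel in word-final position, so it raises to [i]. /tufunbafieze/ → tufunbafiezi.

tufunbafiezi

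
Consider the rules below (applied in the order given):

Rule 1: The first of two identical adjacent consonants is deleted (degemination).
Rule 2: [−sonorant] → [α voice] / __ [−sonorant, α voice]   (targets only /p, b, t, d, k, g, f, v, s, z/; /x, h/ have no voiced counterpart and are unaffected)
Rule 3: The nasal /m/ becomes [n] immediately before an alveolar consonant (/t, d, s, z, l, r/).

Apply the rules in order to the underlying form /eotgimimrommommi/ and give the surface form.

Rule 1 (degemination): /mm/ is a geminate; the first /m/ deletes. /mm/ is a geminate; the first /m/ deletes. /eotgimimrommommi/ → eotgimimromomi.
Rule 2 (regressive voicing assimilation): /t/ precedes the voiced obstruent /g/, so it voices to [d] by assimilation. /eotgimimromomi/ → eodgimimromomi.
Rule 3 (nasal place assimilation): /m/ precedes the alveolar consonant /r/, so it assimilates in place to [n]. /eodgimimromomi/ → eodgiminromomi.

eodgiminromomi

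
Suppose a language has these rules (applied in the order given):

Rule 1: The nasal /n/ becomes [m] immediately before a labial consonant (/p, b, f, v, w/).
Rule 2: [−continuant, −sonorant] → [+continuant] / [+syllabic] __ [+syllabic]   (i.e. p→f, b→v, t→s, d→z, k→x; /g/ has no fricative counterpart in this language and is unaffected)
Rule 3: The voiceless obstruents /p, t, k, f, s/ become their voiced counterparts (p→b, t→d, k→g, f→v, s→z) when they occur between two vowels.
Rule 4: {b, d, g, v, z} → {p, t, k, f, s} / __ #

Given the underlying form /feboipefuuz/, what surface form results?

fevoivevuus

Rule 1 (nasal place assimilation): no segment meets the environment; /feboipefuuz/ is unchanged.
Rule 2 (intervocalic spirantization): /b/ is a stop between vowels /e/ and /o/, so it spirantizes to the fricative [v]. /p/ is a stop between vowels /i/ and /e/, so it spirantizes to the fricative [f]. /feboipefuuz/ → fevoifefuuz.
Rule 3 (intervocalic voicing): /f/ is a voiceless obstruent between vowels /i/ and /e/, so it voices to [v]. /f/ is a voiceless obstruent between vowels /e/ and /u/, so it voices to [v]. /fevoifefuuz/ → fevoivevuuz.
Rule 4 (final devoicing): /z/ is a voiced obstruent in word-final position, so it devoices to [s]. /fevoivevuuz/ → fevoivevuus.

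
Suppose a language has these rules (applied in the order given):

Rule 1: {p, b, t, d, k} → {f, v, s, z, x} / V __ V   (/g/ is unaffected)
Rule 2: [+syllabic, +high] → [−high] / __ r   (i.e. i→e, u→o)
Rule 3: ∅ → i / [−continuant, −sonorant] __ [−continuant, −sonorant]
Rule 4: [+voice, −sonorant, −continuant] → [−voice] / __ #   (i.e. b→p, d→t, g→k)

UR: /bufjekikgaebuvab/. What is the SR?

Rule 1 (intervocalic spirantization): /k/ is a stop between vowels /e/ and /i/, so it spirantizes to the fricative [x]. /b/ is a stop between vowels /e/ and /u/, so it spirantizes to the fricative [v]. /bufjekikgaebuvab/ → bufjexikgaevuvab.
Rule 2 (pre-rhotic lowering): no segment meets the environment; /bufjexikgaevuvab/ is unchanged.
Rule 3 (stop-cluster i-epenthesis): /k/ and /g/ form a stop–stop cluster, so [i] is inserted between them. /bufjexikgaevuvab/ → bufjexikigaevuvab.
Rule 4 (final devoicing): /b/ is a voiced stop in word-final position, so it devoices to [p]. /bufjexikigaevuvab/ → bufjexikigaevuvap.

bufjexikigaevuvap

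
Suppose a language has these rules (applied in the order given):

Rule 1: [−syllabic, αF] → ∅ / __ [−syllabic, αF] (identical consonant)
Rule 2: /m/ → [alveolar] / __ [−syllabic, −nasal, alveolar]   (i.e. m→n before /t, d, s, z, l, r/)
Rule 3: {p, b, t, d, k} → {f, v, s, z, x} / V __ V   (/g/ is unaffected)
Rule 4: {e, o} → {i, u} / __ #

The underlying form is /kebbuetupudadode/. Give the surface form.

Rule 1 (degemination): /bb/ is a geminate; the first /b/ deletes. /kebbuetupudadode/ → kebuetupudadode.
Rule 2 (nasal place assimilation): no segment meets the environment; /kebuetupudadode/ is unchanged.
Rule 3 (intervocalic spirantization): /b/ is a stop between vowels /e/ and /u/, so it spirantizes to the fricative [v]. /t/ is a stop between vowels /e/ and /u/, so it spirantizes to the fricative [s]. /p/ is a stop between vowels /u/ and /u/, so it spirantizes to the fricative [f]. /d/ is a stop between vowels /u/ and /a/, so it spirantizes to the fricative [z]. /d/ is a stop between vowels /a/ and /o/, so it spirantizes to the fricative [z]. /d/ is a stop between vowels /o/ and /e/, so it spirantizes to the fricative [z]. /kebuetupudadode/ → kevuesufuzazoze.
Rule 4 (final vowel raising): /e/ is a mid vowel in word-final position, so it raises to [i]. /kevuesufuzazoze/ → kevuesufuzazozi.

kevuesufuzazozi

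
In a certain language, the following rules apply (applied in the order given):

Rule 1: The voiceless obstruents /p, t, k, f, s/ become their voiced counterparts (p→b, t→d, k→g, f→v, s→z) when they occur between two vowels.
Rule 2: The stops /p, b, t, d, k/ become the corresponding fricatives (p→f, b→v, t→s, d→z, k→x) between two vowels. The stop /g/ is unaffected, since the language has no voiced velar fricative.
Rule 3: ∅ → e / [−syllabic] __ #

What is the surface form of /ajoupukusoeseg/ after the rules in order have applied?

ajouvuguzoezege

Rule 1 (intervocalic voicing): /p/ is a voiceless obstruent between vowels /u/ and /u/, so it voices to [b]. /k/ is a voiceless obstruent between vowels /u/ and /u/, so it voices to [g]. /s/ is a voiceless obstruent between vowels /u/ and /o/, so it voices to [z]. /s/ is a voiceless obstruent between vowels /e/ and /e/, so it voices to [z]. /ajoupukusoeseg/ → ajoubuguzoezeg.
Rule 2 (intervocalic spirantization): /b/ is a stop between vowels /u/ and /u/, so it spirantizes to the fricative [v]. /ajoubuguzoezeg/ → ajouvuguzoezeg.
Rule 3 (final e-epenthesis): the form ends in the consonant /g/, so [e] is inserted word-finally. /ajouvuguzoezeg/ → ajouvuguzoezege.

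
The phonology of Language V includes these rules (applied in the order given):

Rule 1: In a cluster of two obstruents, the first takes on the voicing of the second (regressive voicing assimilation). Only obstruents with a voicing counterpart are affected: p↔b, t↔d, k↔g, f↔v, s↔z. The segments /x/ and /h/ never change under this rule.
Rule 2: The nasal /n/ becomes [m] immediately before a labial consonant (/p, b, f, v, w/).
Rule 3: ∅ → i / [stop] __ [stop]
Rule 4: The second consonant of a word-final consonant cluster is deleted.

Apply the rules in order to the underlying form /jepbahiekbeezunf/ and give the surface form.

jebibahiegibeezum

Rule 1 (regressive voicing assimilation): /p/ precedes the voiced obstruent /b/, so it voices to [b] by assimilation. /k/ precedes the voiced obstruent /b/, so it voices to [g] by assimilation. /jepbahiekbeezunf/ → jebbahiegbeezunf.
Rule 2 (nasal place assimilation): /n/ precedes the labial consonant /f/, so it assimilates in place to [m]. /jebbahiegbeezunf/ → jebbahiegbeezumf.
Rule 3 (stop-cluster i-epenthesis): /b/ and /b/ form a stop–stop cluster, so [i] is inserted between them. /g/ and /b/ form a stop–stop cluster, so [i] is inserted between them. /jebbahiegbeezumf/ → jebibahiegibeezumf.
Rule 4 (final cluster simplification): /f/ is the second consonant of a word-final cluster /mf/, so it deletes. /jebibahiegibeezumf/ → jebibahiegibeezum.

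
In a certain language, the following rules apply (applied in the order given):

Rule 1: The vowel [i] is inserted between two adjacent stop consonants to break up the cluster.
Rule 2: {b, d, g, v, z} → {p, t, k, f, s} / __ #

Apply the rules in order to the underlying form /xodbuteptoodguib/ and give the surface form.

xodibutepitoodiguip

Rule 1 (stop-cluster i-epenthesis): /d/ and /b/ form a stop–stop cluster, so [i] is inserted between them. /p/ and /t/ form a stop–stop cluster, so [i] is inserted between them. /d/ and /g/ form a stop–stop cluster, so [i] is inserted between them. /xodbuteptoodguib/ → xodibutepitoodiguib.
Rule 2 (final devoicing): /b/ is a voiced obstruent in word-final position, so it devoices to [p]. /xodibutepitoodiguib/ → xodibutepitoodiguip.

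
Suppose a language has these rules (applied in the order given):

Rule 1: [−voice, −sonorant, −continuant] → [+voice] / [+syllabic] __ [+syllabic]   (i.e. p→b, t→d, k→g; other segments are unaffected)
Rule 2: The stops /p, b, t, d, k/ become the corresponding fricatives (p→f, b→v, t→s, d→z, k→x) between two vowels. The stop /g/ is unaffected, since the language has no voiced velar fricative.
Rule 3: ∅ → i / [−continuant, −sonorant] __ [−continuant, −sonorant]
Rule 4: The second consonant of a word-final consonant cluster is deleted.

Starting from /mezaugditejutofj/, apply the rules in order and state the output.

Rule 1 (intervocalic voicing): /t/ is a voiceless stop between vowels /i/ and /e/, so it voices to [d]. /t/ is a voiceless stop between vowels /u/ and /o/, so it voices to [d]. /mezaugditejutofj/ → mezaugdidejudofj.
Rule 2 (intervocalic spirantization): /d/ is a stop between vowels /i/ and /e/, so it spirantizes to the fricative [z]. /d/ is a stop between vowels /u/ and /o/, so it spirantizes to the fricative [z]. /mezaugdidejudofj/ → mezaugdizejuzofj.
Rule 3 (stop-cluster i-epenthesis): /g/ and /d/ form a stop–stop cluster, so [i] is inserted between them. /mezaugdizejuzofj/ → mezaugidizejuzofj.
Rule 4 (final cluster simplification): /j/ is the second consonant of a word-final cluster /fj/, so it deletes. /mezaugidizejuzofj/ → mezaugidizejuzof.

mezaugidizejuzof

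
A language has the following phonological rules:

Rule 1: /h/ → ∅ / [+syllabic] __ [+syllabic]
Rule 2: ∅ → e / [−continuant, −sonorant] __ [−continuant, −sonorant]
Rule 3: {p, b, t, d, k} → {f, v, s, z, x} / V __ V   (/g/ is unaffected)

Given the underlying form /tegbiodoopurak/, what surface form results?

Rule 1 (intervocalic h-deletion): no segment meets the environment; /tegbiodoopurak/ is unchanged.
Rule 2 (stop-cluster e-epenthesis): /g/ and /b/ form a stop–stop cluster, so [e] is inserted between them. /tegbiodoopurak/ → tegebiodoopurak.
Rule 3 (intervocalic spirantization): /b/ is a stop between vowels /e/ and /i/, so it spirantizes to the fricative [v]. /d/ is a stop between vowels /o/ and /o/, so it spirantizes to the fricative [z]. /p/ is a stop between vowels /o/ and /u/, so it spirantizes to the fricative [f]. /tegebiodoopurak/ → tegeviozoofurak.

tegeviozoofurak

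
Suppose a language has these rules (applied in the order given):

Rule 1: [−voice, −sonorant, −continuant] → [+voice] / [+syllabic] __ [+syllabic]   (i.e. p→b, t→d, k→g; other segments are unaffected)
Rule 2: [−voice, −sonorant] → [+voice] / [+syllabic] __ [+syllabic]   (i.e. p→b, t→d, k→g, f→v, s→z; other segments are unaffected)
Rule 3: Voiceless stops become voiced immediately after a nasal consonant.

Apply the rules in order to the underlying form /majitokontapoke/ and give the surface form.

majidogondaboge

Rule 1 (intervocalic voicing): /t/ is a voiceless stop between vowels /i/ and /o/, so it voices to [d]. /k/ is a voiceless stop between vowels /o/ and /o/, so it voices to [g]. /p/ is a voiceless stop between vowels /a/ and /o/, so it voices to [b]. /k/ is a voiceless stop between vowels /o/ and /e/, so it voices to [g]. /majitokontapoke/ → majidogontaboge.
Rule 2 (intervocalic voicing): no segment meets the environment; /majidogontaboge/ is unchanged.
Rule 3 (post-nasal voicing): /t/ is a voiceless stop immediately after the nasal /n/, so it voices to [d]. /majidogontaboge/ → majidogondaboge.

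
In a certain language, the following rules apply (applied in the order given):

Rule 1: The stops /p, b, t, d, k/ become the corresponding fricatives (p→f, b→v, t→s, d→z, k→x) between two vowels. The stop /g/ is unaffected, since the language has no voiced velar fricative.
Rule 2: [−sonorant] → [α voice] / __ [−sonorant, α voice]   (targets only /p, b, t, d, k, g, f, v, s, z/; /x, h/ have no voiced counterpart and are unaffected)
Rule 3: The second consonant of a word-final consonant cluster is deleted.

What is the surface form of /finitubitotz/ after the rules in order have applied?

Rule 1 (intervocalic spirantization): /t/ is a stop between vowels /i/ and /u/, so it spirantizes to the fricative [s]. /b/ is a stop between vowels /u/ and /i/, so it spirantizes to the fricative [v]. /t/ is a stop between vowels /i/ and /o/, so it spirantizes to the fricative [s]. /finitubitotz/ → finisuvisotz.
Rule 2 (regressive voicing assimilation): /t/ precedes the voiced obstruent /z/, so it voices to [d] by assimilation. /finisuvisotz/ → finisuvisodz.
Rule 3 (final cluster simplification): /z/ is the second consonant of a word-final cluster /dz/, so it deletes. /finisuvisodz/ → finisuvisod.

finisuvisod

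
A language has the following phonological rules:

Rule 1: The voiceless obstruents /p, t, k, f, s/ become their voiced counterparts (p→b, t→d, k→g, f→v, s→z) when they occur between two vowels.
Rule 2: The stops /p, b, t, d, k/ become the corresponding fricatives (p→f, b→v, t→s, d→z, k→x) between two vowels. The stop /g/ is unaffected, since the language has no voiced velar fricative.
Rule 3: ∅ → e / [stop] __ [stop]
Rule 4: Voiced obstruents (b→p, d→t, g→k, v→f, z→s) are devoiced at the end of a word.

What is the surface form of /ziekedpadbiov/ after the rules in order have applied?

ziegedepadebiof

Rule 1 (intervocalic voicing): /k/ is a voiceless obstruent between vowels /e/ and /e/, so it voices to [g]. /ziekedpadbiov/ → ziegedpadbiov.
Rule 2 (intervocalic spirantization): no segment meets the environment; /ziegedpadbiov/ is unchanged.
Rule 3 (stop-cluster e-epenthesis): /d/ and /p/ form a stop–stop cluster, so [e] is inserted between them. /d/ and /b/ form a stop–stop cluster, so [e] is inserted between them. /ziegedpadbiov/ → ziegedepadebiov.
Rule 4 (final devoicing): /v/ is a voiced obstruent in word-final position, so it devoices to [f]. /ziegedepadebiov/ → ziegedepadebiof.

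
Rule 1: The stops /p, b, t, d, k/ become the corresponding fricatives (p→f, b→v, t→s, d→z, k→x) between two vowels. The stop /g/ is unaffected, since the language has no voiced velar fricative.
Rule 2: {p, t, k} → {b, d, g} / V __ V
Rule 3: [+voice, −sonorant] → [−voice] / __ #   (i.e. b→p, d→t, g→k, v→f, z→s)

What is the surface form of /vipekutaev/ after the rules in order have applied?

Rule 1 (intervocalic spirantization): /p/ is a stop between vowels /i/ and /e/, so it spirantizes to the fricative [f]. /k/ is a stop between vowels /e/ and /u/, so it spirantizes to the fricative [x]. /t/ is a stop between vowels /u/ and /a/, so it spirantizes to the fricative [s]. /vipekutaev/ → vifexusaev.
Rule 2 (intervocalic voicing): no segment meets the environment; /vifexusaev/ is unchanged.
Rule 3 (final devoicing): /v/ is a voiced obstruent in word-final position, so it devoices to [f]. /vifexusaev/ → vifexusaef.

vifexusaef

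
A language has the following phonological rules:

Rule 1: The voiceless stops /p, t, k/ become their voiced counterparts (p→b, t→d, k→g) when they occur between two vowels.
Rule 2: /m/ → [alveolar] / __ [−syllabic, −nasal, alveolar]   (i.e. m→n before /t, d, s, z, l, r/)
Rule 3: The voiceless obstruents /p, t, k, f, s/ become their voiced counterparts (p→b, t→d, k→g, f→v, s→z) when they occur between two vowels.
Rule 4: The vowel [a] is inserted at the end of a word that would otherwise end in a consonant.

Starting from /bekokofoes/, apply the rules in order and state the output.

begogovoesa

Rule 1 (intervocalic voicing): /k/ is a voiceless stop between vowels /e/ and /o/, so it voices to [g]. /k/ is a voiceless stop between vowels /o/ and /o/, so it voices to [g]. /bekokofoes/ → begogofoes.
Rule 2 (nasal place assimilation): no segment meets the environment; /begogofoes/ is unchanged.
Rule 3 (intervocalic voicing): /f/ is a voiceless obstruent between vowels /o/ and /o/, so it voices to [v]. /begogofoes/ → begogovoes.
Rule 4 (final a-epenthesis): the form ends in the consonant /s/, so [a] is inserted word-finally. /begogovoes/ → begogovoesa.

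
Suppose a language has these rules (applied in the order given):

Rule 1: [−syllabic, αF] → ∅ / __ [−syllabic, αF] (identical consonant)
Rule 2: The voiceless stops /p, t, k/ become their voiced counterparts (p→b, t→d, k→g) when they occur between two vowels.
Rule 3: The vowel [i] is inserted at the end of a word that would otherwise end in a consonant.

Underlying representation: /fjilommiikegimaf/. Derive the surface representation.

fjilomiigegimafi

Rule 1 (degemination): /mm/ is a geminate; the first /m/ deletes. /fjilommiikegimaf/ → fjilomiikegimaf.
Rule 2 (intervocalic voicing): /k/ is a voiceless stop between vowels /i/ and /e/, so it voices to [g]. /fjilomiikegimaf/ → fjilomiigegimaf.
Rule 3 (final i-epenthesis): the form ends in the consonant /f/, so [i] is inserted word-finally. /fjilomiigegimaf/ → fjilomiigegimafi.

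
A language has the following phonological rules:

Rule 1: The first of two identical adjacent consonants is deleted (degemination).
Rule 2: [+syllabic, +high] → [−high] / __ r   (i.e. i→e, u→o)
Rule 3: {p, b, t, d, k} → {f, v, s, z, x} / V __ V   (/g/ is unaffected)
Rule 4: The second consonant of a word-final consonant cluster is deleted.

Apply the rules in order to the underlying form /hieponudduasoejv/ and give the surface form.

hiefonuzuasoej

Rule 1 (degemination): /dd/ is a geminate; the first /d/ deletes. /hieponudduasoejv/ → hieponuduasoejv.
Rule 2 (pre-rhotic lowering): no segment meets the environment; /hieponuduasoejv/ is unchanged.
Rule 3 (intervocalic spirantization): /p/ is a stop between vowels /e/ and /o/, so it spirantizes to the fricative [f]. /d/ is a stop between vowels /u/ and /u/, so it spirantizes to the fricative [z]. /hieponuduasoejv/ → hiefonuzuasoejv.
Rule 4 (final cluster simplification): /v/ is the second consonant of a word-final cluster /jv/, so it deletes. /hiefonuzuasoejv/ → hiefonuzuasoej.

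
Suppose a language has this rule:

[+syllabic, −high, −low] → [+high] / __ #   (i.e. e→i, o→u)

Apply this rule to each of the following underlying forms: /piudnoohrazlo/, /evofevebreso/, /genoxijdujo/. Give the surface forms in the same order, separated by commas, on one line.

piudnoohrazlu, evofevebresu, genoxijduju

/piudnoohrazlo/: /o/ is a mid vowel in word-final position, so it raises to [u]. → [piudnoohrazlu].
/evofevebreso/: /o/ is a mid vowel in word-final position, so it raises to [u]. → [evofevebresu].
/genoxijdujo/: /o/ is a mid vowel in word-final position, so it raises to [u]. → [genoxijduju].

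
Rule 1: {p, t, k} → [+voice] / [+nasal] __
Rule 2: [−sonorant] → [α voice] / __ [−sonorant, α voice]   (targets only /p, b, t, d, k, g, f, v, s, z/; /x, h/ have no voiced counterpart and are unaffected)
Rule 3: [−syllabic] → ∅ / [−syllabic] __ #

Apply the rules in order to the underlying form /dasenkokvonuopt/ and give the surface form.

Rule 1 (post-nasal voicing): /k/ is a voiceless stop immediately after the nasal /n/, so it voices to [g]. /dasenkokvonuopt/ → dasengokvonuopt.
Rule 2 (regressive voicing assimilation): /k/ precedes the voiced obstruent /v/, so it voices to [g] by assimilation. /dasengokvonuopt/ → dasengogvonuopt.
Rule 3 (final cluster simplification): /t/ is the second consonant of a word-final cluster /pt/, so it deletes. /dasengogvonuopt/ → dasengogvonuop.

dasengogvonuop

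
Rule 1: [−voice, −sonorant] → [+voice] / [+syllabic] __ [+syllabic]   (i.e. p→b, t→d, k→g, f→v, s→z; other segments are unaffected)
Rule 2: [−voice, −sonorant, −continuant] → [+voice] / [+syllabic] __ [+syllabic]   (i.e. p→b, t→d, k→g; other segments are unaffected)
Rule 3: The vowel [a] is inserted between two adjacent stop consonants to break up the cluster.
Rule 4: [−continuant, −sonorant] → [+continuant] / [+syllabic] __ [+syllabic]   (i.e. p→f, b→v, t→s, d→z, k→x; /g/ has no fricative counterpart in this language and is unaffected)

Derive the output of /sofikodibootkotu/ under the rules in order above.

Rule 1 (intervocalic voicing): /f/ is a voiceless obstruent between vowels /o/ and /i/, so it voices to [v]. /k/ is a voiceless obstruent between vowels /i/ and /o/, so it voices to [g]. /t/ is a voiceless obstruent between vowels /o/ and /u/, so it voices to [d]. /sofikodibootkotu/ → sovigodibootkodu.
Rule 2 (intervocalic voicing): no segment meets the environment; /sovigodibootkodu/ is unchanged.
Rule 3 (stop-cluster a-epenthesis): /t/ and /k/ form a stop–stop cluster, so [a] is inserted between them. /sovigodibootkodu/ → sovigodibootakodu.
Rule 4 (intervocalic spirantization): /d/ is a stop between vowels /o/ and /i/, so it spirantizes to the fricative [z]. /b/ is a stop between vowels /i/ and /o/, so it spirantizes to the fricative [v]. /t/ is a stop between vowels /o/ and /a/, so it spirantizes to the fricative [s]. /k/ is a stop between vowels /a/ and /o/, so it spirantizes to the fricative [x]. /d/ is a stop between vowels /o/ and /u/, so it spirantizes to the fricative [z]. /sovigodibootakodu/ → sovigozivoosaxozu.

sovigozivoosaxozu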